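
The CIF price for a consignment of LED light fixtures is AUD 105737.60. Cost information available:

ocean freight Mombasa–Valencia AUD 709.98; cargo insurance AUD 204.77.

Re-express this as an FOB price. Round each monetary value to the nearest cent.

FOB price: AUD 104822.85

From CIF to FOB, the seller no longer bears: freight, insurance.
FOB price = 105737.60 − 709.98 − 204.77 = 104822.85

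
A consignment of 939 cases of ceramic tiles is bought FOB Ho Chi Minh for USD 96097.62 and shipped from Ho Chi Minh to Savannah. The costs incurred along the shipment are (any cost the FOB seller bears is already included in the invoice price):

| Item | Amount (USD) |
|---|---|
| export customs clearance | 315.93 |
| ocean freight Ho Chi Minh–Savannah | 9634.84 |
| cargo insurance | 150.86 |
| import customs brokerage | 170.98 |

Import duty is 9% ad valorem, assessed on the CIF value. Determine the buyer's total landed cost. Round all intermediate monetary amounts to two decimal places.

FOB: the seller bears costs until goods are on board at the origin port; the buyer bears freight, insurance and all costs thereafter.
Already in the invoice (seller's account under FOB): export clearance — exclude.
CIF value = FOB price + freight + insurance = 96097.62 + 9634.84 + 150.86 = 105883.32
Import duty = 105883.32 × 9% = 9529.50
Buyer bears: freight 9634.84 + insurance 150.86 + brokerage 170.98 + duty 9529.50 = 19486.18
Landed cost = invoice 96097.62 + 19486.18 = 115583.80

Total landed cost: USD 115583.80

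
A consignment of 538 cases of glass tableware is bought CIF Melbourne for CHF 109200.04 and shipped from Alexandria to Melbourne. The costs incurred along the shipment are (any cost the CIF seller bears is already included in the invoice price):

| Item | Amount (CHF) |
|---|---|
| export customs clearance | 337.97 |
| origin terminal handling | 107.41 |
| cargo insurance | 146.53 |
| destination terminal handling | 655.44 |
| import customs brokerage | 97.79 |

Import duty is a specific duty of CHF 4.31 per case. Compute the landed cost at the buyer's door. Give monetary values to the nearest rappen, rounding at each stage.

Total landed cost: CHF 112272.05

CIF: the seller pays costs through ocean freight and marine insurance to the destination port.
Already in the invoice (seller's account under CIF): export clearance, origin terminal, insurance — exclude.
The CIF price already equals the CIF value: 109200.04
Import duty = 538 × 4.31 = 2318.78
Buyer bears: destination terminal 655.44 + brokerage 97.79 + duty 2318.78 = 3072.01
Landed cost = invoice 109200.04 + 3072.01 = 112272.05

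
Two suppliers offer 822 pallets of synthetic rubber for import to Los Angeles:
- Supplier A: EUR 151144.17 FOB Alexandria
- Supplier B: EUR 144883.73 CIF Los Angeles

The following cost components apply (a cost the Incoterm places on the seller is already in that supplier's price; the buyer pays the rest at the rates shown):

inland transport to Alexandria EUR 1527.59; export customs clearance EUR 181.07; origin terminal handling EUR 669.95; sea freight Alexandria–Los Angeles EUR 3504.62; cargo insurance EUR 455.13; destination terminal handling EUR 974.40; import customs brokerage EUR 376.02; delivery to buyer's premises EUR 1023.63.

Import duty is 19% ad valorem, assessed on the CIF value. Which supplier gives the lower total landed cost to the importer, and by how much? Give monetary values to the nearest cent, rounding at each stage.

Supplier A (FOB):
CIF value = FOB price + freight + insurance = 151144.17 + 3504.62 + 455.13 = 155103.92
Import duty = 155103.92 × 19% = 29469.74
Buyer bears (A): 3504.62 + 455.13 + 974.40 + 376.02 + 1023.63 = 6333.80
Landed cost (A) = invoice 151144.17 + 6333.80 + duty 29469.74 = 186947.71
Supplier B (CIF):
The CIF price already equals the CIF value: 144883.73
Import duty = 144883.73 × 19% = 27527.91
Buyer bears (B): 974.40 + 376.02 + 1023.63 = 2374.05
Landed cost (B) = invoice 144883.73 + 2374.05 + duty 27527.91 = 174785.69
Difference = |186947.71 − 174785.69| = 12162.02

Supplier B is cheaper by EUR 12162.02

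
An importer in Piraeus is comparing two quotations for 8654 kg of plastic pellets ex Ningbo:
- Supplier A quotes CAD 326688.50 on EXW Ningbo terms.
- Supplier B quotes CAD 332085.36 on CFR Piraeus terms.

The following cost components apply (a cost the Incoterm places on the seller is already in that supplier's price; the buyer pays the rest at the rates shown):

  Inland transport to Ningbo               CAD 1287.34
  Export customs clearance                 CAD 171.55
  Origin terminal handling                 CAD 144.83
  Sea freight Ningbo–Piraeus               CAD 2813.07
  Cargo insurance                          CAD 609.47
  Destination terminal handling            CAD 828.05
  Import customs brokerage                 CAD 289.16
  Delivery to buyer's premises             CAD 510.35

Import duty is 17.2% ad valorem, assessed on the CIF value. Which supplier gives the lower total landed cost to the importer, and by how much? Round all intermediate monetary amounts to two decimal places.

Supplier A is cheaper by CAD 1148.64

Supplier A (EXW):
CIF value = EXW price + inland to port + export clearance + origin terminal + freight + insurance = 326688.50 + 1287.34 + 171.55 + 144.83 + 2813.07 + 609.47 = 331714.76
Import duty = 331714.76 × 17.2% = 57054.94
Buyer bears (A): 1287.34 + 171.55 + 144.83 + 2813.07 + 609.47 + 828.05 + 289.16 + 510.35 = 6653.82
Landed cost (A) = invoice 326688.50 + 6653.82 + duty 57054.94 = 390397.26
Supplier B (CFR):
CIF value = CFR price + insurance = 332085.36 + 609.47 = 332694.83
Import duty = 332694.83 × 17.2% = 57223.51
Buyer bears (B): 609.47 + 828.05 + 289.16 + 510.35 = 2237.03
Landed cost (B) = invoice 332085.36 + 2237.03 + duty 57223.51 = 391545.90
Difference = |390397.26 − 391545.90| = 1148.64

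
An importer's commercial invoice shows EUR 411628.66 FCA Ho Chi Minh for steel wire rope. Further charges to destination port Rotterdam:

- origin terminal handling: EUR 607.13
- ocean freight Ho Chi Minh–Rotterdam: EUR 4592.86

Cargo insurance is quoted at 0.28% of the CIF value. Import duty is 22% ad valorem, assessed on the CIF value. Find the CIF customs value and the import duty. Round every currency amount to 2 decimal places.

Let C be the CIF value. C = FCA price + pre-shipment costs + freight + 0.28% × C
C − 0.28% × C = 411628.66 + 607.13 + 4592.86
0.9972 × C = 416828.65
C = 416828.65 / 0.9972 = 417999.05
Insurance premium = 0.28% × 417999.05 = 1170.40
Import duty = 417999.05 × 22% = 91959.79

CIF value: EUR 417999.05; import duty: EUR 91959.79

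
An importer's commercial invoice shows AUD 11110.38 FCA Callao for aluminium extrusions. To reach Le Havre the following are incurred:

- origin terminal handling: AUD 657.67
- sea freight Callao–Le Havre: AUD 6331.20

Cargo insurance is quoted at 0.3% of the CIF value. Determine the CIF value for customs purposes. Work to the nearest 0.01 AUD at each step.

Let C be the CIF value. C = FCA price + pre-shipment costs + freight + 0.3% × C
C − 0.3% × C = 11110.38 + 657.67 + 6331.20
0.997 × C = 18099.25
C = 18099.25 / 0.997 = 18153.71
Insurance premium = 0.3% × 18153.71 = 54.46

CIF value: AUD 18153.71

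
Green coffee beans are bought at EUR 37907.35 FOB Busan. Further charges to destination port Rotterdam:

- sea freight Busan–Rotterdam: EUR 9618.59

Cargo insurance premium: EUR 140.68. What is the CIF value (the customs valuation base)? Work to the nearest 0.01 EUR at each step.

CIF = FOB price + freight + insurance
CIF = 37907.35 + 9618.59 + 140.68 = 47666.62

CIF value: EUR 47666.62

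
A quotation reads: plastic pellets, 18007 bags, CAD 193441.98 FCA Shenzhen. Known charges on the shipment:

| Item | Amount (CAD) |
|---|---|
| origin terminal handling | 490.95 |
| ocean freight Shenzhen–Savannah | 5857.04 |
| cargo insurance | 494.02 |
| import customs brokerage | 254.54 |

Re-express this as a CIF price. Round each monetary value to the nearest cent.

CIF price: CAD 200283.99

Not relevant to the conversion: brokerage — on the buyer under both terms; not part of either seller's price.
From FCA to CIF, the seller additionally bears: origin terminal, freight, insurance.
CIF price = 193441.98 + 490.95 + 5857.04 + 494.02 = 200283.99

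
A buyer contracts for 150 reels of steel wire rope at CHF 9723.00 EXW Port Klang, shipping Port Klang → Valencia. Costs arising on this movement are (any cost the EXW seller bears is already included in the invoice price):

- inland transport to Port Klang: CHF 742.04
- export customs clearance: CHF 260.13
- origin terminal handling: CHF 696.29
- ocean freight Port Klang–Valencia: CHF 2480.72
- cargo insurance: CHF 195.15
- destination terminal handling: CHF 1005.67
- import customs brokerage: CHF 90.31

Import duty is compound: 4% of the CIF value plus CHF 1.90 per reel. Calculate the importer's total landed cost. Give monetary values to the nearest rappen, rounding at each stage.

Total landed cost: CHF 16042.20

EXW: the seller makes goods available at their premises; the buyer bears all onward costs.
CIF value = EXW price + inland to port + export clearance + origin terminal + freight + insurance = 9723.00 + 742.04 + 260.13 + 696.29 + 2480.72 + 195.15 = 14097.33
Ad valorem component: 14097.33 × 4% = 563.89
Specific component: 150 × 1.90 = 285.00
Import duty = 563.89 + 285.00 = 848.89
Buyer bears: inland to port 742.04 + export clearance 260.13 + origin terminal 696.29 + freight 2480.72 + insurance 195.15 + destination terminal 1005.67 + brokerage 90.31 + duty 848.89 = 6319.20
Landed cost = invoice 9723.00 + 6319.20 = 16042.20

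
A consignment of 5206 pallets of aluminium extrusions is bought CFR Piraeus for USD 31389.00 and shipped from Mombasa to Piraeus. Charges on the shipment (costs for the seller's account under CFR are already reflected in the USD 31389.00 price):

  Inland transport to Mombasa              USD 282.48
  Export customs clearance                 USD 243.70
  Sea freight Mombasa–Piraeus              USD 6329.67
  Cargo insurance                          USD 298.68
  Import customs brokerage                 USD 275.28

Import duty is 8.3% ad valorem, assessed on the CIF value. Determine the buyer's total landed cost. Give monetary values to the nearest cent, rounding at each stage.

Total landed cost: USD 34593.04

CFR: the seller pays costs through ocean freight to the destination port, but not insurance.
Already in the invoice (seller's account under CFR): inland to port, export clearance, freight — exclude.
CIF value = CFR price + insurance = 31389.00 + 298.68 = 31687.68
Import duty = 31687.68 × 8.3% = 2630.08
Buyer bears: insurance 298.68 + brokerage 275.28 + duty 2630.08 = 3204.04
Landed cost = invoice 31389.00 + 3204.04 = 34593.04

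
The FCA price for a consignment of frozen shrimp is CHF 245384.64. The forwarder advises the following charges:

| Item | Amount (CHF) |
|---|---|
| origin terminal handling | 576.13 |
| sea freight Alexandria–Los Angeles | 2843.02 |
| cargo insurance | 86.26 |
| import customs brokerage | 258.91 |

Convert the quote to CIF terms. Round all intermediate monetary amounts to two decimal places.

Not relevant to the conversion: brokerage — on the buyer under both terms; not part of either seller's price.
From FCA to CIF, the seller additionally bears: origin terminal, freight, insurance.
CIF price = 245384.64 + 576.13 + 2843.02 + 86.26 = 248890.05

CIF price: CHF 248890.05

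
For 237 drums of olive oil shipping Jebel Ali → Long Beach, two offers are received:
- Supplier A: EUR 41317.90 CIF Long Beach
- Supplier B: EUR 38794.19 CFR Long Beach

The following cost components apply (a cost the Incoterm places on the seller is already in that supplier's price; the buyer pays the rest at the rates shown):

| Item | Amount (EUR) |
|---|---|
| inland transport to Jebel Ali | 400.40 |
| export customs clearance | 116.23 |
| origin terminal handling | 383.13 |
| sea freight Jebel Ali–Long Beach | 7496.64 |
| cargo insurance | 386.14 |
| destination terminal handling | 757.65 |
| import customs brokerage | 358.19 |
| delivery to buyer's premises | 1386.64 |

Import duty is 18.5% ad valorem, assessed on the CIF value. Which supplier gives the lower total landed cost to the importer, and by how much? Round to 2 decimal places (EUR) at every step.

Supplier B is cheaper by EUR 2533.02

Supplier A (CIF):
The CIF price already equals the CIF value: 41317.90
Import duty = 41317.90 × 18.5% = 7643.81
Buyer bears (A): 757.65 + 358.19 + 1386.64 = 2502.48
Landed cost (A) = invoice 41317.90 + 2502.48 + duty 7643.81 = 51464.19
Supplier B (CFR):
CIF value = CFR price + insurance = 38794.19 + 386.14 = 39180.33
Import duty = 39180.33 × 18.5% = 7248.36
Buyer bears (B): 386.14 + 757.65 + 358.19 + 1386.64 = 2888.62
Landed cost (B) = invoice 38794.19 + 2888.62 + duty 7248.36 = 48931.17
Difference = |51464.19 − 48931.17| = 2533.02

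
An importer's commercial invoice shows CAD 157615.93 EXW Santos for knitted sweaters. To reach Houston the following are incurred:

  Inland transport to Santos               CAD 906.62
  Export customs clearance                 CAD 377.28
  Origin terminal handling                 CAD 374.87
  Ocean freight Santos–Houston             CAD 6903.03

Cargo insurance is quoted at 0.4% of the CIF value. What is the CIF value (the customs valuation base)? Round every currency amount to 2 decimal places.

CIF value: CAD 166845.11

Let C be the CIF value. C = EXW price + pre-shipment costs + freight + 0.4% × C
C − 0.4% × C = 157615.93 + 906.62 + 377.28 + 374.87 + 6903.03
0.996 × C = 166177.73
C = 166177.73 / 0.996 = 166845.11
Insurance premium = 0.4% × 166845.11 = 667.38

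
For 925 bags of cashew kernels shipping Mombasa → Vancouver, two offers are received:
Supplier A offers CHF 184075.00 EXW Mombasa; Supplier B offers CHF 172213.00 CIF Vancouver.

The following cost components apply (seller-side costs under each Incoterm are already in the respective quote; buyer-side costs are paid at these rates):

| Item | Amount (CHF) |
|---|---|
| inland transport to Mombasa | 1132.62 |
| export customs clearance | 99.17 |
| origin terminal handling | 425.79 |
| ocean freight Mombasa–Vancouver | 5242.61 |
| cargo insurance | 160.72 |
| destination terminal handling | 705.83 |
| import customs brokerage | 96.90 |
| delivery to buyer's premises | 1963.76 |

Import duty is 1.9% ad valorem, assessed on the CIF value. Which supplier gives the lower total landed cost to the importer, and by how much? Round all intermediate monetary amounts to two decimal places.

Supplier B is cheaper by CHF 19282.44

Supplier A (EXW):
CIF value = EXW price + inland to port + export clearance + origin terminal + freight + insurance = 184075.00 + 1132.62 + 99.17 + 425.79 + 5242.61 + 160.72 = 191135.91
Import duty = 191135.91 × 1.9% = 3631.58
Buyer bears (A): 1132.62 + 99.17 + 425.79 + 5242.61 + 160.72 + 705.83 + 96.90 + 1963.76 = 9827.40
Landed cost (A) = invoice 184075.00 + 9827.40 + duty 3631.58 = 197533.98
Supplier B (CIF):
The CIF price already equals the CIF value: 172213.00
Import duty = 172213.00 × 1.9% = 3272.05
Buyer bears (B): 705.83 + 96.90 + 1963.76 = 2766.49
Landed cost (B) = invoice 172213.00 + 2766.49 + duty 3272.05 = 178251.54
Difference = |197533.98 − 178251.54| = 19282.44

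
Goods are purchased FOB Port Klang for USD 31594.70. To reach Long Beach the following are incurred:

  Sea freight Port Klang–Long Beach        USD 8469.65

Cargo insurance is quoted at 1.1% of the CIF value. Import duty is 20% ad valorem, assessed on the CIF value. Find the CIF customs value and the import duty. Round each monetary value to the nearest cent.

CIF value: USD 40509.96; import duty: USD 8101.99

Let C be the CIF value. C = FOB price + freight + 1.1% × C
C − 1.1% × C = 31594.70 + 8469.65
0.989 × C = 40064.35
C = 40064.35 / 0.989 = 40509.96
Insurance premium = 1.1% × 40509.96 = 445.61
Import duty = 40509.96 × 20% = 8101.99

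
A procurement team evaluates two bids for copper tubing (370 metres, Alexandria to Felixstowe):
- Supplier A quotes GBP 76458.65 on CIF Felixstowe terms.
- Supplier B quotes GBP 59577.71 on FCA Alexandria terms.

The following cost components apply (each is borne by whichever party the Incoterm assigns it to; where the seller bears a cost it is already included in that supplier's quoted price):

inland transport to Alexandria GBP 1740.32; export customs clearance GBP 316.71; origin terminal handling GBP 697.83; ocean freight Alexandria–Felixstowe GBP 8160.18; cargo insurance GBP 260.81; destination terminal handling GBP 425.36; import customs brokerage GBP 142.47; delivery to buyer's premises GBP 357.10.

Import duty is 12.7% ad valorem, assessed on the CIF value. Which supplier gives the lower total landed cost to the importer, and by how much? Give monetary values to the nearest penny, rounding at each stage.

Supplier A (CIF):
The CIF price already equals the CIF value: 76458.65
Import duty = 76458.65 × 12.7% = 9710.25
Buyer bears (A): 425.36 + 142.47 + 357.10 = 924.93
Landed cost (A) = invoice 76458.65 + 924.93 + duty 9710.25 = 87093.83
Supplier B (FCA):
CIF value = FCA price + origin terminal + freight + insurance = 59577.71 + 697.83 + 8160.18 + 260.81 = 68696.53
Import duty = 68696.53 × 12.7% = 8724.46
Buyer bears (B): 697.83 + 8160.18 + 260.81 + 425.36 + 142.47 + 357.10 = 10043.75
Landed cost (B) = invoice 59577.71 + 10043.75 + duty 8724.46 = 78345.92
Difference = |87093.83 − 78345.92| = 8747.91

Supplier B is cheaper by GBP 8747.91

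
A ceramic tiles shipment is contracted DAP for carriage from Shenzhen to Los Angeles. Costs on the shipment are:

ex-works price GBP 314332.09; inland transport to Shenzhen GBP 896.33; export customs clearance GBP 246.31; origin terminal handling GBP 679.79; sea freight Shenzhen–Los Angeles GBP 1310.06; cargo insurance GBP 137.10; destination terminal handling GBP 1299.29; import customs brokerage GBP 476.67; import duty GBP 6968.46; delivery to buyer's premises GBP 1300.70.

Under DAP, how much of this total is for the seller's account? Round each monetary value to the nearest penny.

Seller's account: GBP 320201.67

DAP: the seller bears all costs to the named destination except import duty and clearance.
Seller's account: goods 314332.09 + inland to port 896.33 + export clearance 246.31 + origin terminal 679.79 + freight 1310.06 + insurance 137.10 + destination terminal 1299.29 + delivery 1300.70 = 320201.67
Buyer's account: brokerage 476.67 + duty 6968.46 = 7445.13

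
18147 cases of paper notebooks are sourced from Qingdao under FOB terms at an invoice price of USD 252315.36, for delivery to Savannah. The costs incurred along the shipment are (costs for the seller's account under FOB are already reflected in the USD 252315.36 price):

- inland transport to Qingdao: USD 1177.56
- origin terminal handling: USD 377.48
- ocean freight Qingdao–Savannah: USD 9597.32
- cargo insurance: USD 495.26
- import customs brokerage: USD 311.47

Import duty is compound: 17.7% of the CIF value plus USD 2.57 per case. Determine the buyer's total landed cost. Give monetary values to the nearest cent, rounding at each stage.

FOB: the seller bears costs until goods are on board at the origin port; the buyer bears freight, insurance and all costs thereafter.
Already in the invoice (seller's account under FOB): inland to port, origin terminal — exclude.
CIF value = FOB price + freight + insurance = 252315.36 + 9597.32 + 495.26 = 262407.94
Ad valorem component: 262407.94 × 17.7% = 46446.21
Specific component: 18147 × 2.57 = 46637.79
Import duty = 46446.21 + 46637.79 = 93084.00
Buyer bears: freight 9597.32 + insurance 495.26 + brokerage 311.47 + duty 93084.00 = 103488.05
Landed cost = invoice 252315.36 + 103488.05 = 355803.41

Total landed cost: USD 355803.41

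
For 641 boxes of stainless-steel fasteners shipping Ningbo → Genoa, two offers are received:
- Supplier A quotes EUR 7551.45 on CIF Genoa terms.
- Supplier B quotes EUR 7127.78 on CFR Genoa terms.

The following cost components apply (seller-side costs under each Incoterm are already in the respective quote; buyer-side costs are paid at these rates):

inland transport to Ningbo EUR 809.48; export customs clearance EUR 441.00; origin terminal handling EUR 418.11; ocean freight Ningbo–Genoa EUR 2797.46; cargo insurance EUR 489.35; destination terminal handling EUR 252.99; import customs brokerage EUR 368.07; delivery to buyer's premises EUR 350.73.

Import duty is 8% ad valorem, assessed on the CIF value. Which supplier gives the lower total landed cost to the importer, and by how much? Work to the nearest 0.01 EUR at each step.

Supplier A (CIF):
The CIF price already equals the CIF value: 7551.45
Import duty = 7551.45 × 8% = 604.12
Buyer bears (A): 252.99 + 368.07 + 350.73 = 971.79
Landed cost (A) = invoice 7551.45 + 971.79 + duty 604.12 = 9127.36
Supplier B (CFR):
CIF value = CFR price + insurance = 7127.78 + 489.35 = 7617.13
Import duty = 7617.13 × 8% = 609.37
Buyer bears (B): 489.35 + 252.99 + 368.07 + 350.73 = 1461.14
Landed cost (B) = invoice 7127.78 + 1461.14 + duty 609.37 = 9198.29
Difference = |9127.36 − 9198.29| = 70.93

Supplier A is cheaper by EUR 70.93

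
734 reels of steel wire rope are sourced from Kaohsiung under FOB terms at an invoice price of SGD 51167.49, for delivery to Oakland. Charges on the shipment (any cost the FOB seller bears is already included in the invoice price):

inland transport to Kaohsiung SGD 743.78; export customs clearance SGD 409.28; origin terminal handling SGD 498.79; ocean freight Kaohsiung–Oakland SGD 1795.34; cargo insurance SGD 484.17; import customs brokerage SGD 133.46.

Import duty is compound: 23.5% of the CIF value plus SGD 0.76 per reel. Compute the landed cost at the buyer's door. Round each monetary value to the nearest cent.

Total landed cost: SGD 66698.35

FOB: the seller bears costs until goods are on board at the origin port; the buyer bears freight, insurance and all costs thereafter.
Already in the invoice (seller's account under FOB): inland to port, export clearance, origin terminal — exclude.
CIF value = FOB price + freight + insurance = 51167.49 + 1795.34 + 484.17 = 53447.00
Ad valorem component: 53447.00 × 23.5% = 12560.05
Specific component: 734 × 0.76 = 557.84
Import duty = 12560.05 + 557.84 = 13117.89
Buyer bears: freight 1795.34 + insurance 484.17 + brokerage 133.46 + duty 13117.89 = 15530.86
Landed cost = invoice 51167.49 + 15530.86 = 66698.35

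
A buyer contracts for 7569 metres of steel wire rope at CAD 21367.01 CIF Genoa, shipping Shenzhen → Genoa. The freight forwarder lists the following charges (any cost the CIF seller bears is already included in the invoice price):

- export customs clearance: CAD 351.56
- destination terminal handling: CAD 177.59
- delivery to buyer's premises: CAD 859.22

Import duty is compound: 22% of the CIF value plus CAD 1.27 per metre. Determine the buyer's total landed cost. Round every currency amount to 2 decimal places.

Total landed cost: CAD 36717.19

CIF: the seller pays costs through ocean freight and marine insurance to the destination port.
Already in the invoice (seller's account under CIF): export clearance — exclude.
The CIF price already equals the CIF value: 21367.01
Ad valorem component: 21367.01 × 22% = 4700.74
Specific component: 7569 × 1.27 = 9612.63
Import duty = 4700.74 + 9612.63 = 14313.37
Buyer bears: destination terminal 177.59 + delivery 859.22 + duty 14313.37 = 15350.18
Landed cost = invoice 21367.01 + 15350.18 = 36717.19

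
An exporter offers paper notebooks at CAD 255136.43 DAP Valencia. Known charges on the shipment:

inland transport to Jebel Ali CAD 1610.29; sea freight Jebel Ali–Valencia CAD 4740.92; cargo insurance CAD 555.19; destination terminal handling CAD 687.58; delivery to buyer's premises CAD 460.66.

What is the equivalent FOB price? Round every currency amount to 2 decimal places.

Not relevant to the conversion: inland to port — on the seller under both DAP and FOB; already in the DAP price and stays in the FOB price.
From DAP to FOB, the seller no longer bears: freight, insurance, destination terminal, delivery.
FOB price = 255136.43 − 4740.92 − 555.19 − 687.58 − 460.66 = 248692.08

FOB price: CAD 248692.08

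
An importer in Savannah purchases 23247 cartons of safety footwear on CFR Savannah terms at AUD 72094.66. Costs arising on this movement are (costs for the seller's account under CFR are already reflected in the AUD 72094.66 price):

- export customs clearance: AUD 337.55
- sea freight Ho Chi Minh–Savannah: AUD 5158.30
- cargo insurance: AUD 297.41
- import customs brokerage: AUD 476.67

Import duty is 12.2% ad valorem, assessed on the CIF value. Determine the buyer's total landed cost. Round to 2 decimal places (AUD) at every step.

Total landed cost: AUD 81700.57

CFR: the seller pays costs through ocean freight to the destination port, but not insurance.
Already in the invoice (seller's account under CFR): export clearance, freight — exclude.
CIF value = CFR price + insurance = 72094.66 + 297.41 = 72392.07
Import duty = 72392.07 × 12.2% = 8831.83
Buyer bears: insurance 297.41 + brokerage 476.67 + duty 8831.83 = 9605.91
Landed cost = invoice 72094.66 + 9605.91 = 81700.57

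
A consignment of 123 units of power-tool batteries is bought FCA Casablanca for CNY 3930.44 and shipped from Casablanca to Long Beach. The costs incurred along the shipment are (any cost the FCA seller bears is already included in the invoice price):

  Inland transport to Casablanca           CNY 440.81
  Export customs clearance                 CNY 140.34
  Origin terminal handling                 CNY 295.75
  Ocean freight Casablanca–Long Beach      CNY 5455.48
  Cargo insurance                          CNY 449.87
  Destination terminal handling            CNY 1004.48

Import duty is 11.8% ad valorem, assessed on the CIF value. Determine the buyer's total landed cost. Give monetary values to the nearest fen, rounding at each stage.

Total landed cost: CNY 12331.54

FCA: the seller delivers export-cleared goods to the carrier; the buyer bears costs from that point.
Already in the invoice (seller's account under FCA): inland to port, export clearance — exclude.
CIF value = FCA price + origin terminal + freight + insurance = 3930.44 + 295.75 + 5455.48 + 449.87 = 10131.54
Import duty = 10131.54 × 11.8% = 1195.52
Buyer bears: origin terminal 295.75 + freight 5455.48 + insurance 449.87 + destination terminal 1004.48 + duty 1195.52 = 8401.10
Landed cost = invoice 3930.44 + 8401.10 = 12331.54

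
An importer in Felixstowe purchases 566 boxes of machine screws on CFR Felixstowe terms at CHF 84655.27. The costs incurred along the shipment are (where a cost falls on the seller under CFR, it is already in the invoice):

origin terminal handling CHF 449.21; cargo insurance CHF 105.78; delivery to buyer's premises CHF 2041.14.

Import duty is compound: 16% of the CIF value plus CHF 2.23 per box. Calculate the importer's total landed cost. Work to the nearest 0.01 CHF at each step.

Total landed cost: CHF 101626.14

CFR: the seller pays costs through ocean freight to the destination port, but not insurance.
Already in the invoice (seller's account under CFR): origin terminal — exclude.
CIF value = CFR price + insurance = 84655.27 + 105.78 = 84761.05
Ad valorem component: 84761.05 × 16% = 13561.77
Specific component: 566 × 2.23 = 1262.18
Import duty = 13561.77 + 1262.18 = 14823.95
Buyer bears: insurance 105.78 + delivery 2041.14 + duty 14823.95 = 16970.87
Landed cost = invoice 84655.27 + 16970.87 = 101626.14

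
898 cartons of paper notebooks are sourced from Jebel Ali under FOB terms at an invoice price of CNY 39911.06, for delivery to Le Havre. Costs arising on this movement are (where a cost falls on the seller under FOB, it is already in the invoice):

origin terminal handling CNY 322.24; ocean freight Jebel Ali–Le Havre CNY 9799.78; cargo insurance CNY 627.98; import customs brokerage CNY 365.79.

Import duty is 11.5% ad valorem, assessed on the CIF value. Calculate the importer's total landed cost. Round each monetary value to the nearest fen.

Total landed cost: CNY 56493.57

FOB: the seller bears costs until goods are on board at the origin port; the buyer bears freight, insurance and all costs thereafter.
Already in the invoice (seller's account under FOB): origin terminal — exclude.
CIF value = FOB price + freight + insurance = 39911.06 + 9799.78 + 627.98 = 50338.82
Import duty = 50338.82 × 11.5% = 5788.96
Buyer bears: freight 9799.78 + insurance 627.98 + brokerage 365.79 + duty 5788.96 = 16582.51
Landed cost = invoice 39911.06 + 16582.51 = 56493.57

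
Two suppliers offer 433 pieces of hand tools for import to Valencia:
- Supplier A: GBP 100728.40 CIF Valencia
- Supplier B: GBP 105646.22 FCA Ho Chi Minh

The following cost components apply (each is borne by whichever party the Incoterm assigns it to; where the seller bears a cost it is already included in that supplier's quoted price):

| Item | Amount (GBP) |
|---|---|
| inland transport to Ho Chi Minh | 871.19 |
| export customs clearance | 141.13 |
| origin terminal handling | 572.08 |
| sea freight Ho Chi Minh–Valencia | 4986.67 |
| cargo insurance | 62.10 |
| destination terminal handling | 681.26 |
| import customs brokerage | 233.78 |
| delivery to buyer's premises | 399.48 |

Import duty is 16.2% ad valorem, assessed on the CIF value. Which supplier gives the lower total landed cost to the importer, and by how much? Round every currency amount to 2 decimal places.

Supplier A is cheaper by GBP 12245.94

Supplier A (CIF):
The CIF price already equals the CIF value: 100728.40
Import duty = 100728.40 × 16.2% = 16318.00
Buyer bears (A): 681.26 + 233.78 + 399.48 = 1314.52
Landed cost (A) = invoice 100728.40 + 1314.52 + duty 16318.00 = 118360.92
Supplier B (FCA):
CIF value = FCA price + origin terminal + freight + insurance = 105646.22 + 572.08 + 4986.67 + 62.10 = 111267.07
Import duty = 111267.07 × 16.2% = 18025.27
Buyer bears (B): 572.08 + 4986.67 + 62.10 + 681.26 + 233.78 + 399.48 = 6935.37
Landed cost (B) = invoice 105646.22 + 6935.37 + duty 18025.27 = 130606.86
Difference = |118360.92 − 130606.86| = 12245.94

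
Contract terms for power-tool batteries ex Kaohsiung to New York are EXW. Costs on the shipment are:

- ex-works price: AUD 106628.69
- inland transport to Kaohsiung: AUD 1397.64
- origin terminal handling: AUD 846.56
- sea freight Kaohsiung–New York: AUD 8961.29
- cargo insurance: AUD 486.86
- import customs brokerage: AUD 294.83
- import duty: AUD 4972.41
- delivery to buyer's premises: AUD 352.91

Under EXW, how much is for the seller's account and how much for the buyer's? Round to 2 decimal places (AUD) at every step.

Seller: AUD 106628.69; buyer: AUD 17312.50

EXW: the seller makes goods available at their premises; the buyer bears all onward costs.
Seller's account: goods 106628.69 = 106628.69
Buyer's account: inland to port 1397.64 + origin terminal 846.56 + freight 8961.29 + insurance 486.86 + brokerage 294.83 + duty 4972.41 + delivery 352.91 = 17312.50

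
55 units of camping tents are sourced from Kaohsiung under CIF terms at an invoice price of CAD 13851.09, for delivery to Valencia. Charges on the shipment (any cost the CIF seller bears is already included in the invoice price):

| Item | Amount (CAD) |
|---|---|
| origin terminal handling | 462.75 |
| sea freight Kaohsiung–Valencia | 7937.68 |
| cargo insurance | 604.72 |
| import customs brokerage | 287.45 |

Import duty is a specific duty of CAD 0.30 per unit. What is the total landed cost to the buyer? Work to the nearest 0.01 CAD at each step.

CIF: the seller pays costs through ocean freight and marine insurance to the destination port.
Already in the invoice (seller's account under CIF): origin terminal, freight, insurance — exclude.
The CIF price already equals the CIF value: 13851.09
Import duty = 55 × 0.30 = 16.50
Buyer bears: brokerage 287.45 + duty 16.50 = 303.95
Landed cost = invoice 13851.09 + 303.95 = 14155.04

Total landed cost: CAD 14155.04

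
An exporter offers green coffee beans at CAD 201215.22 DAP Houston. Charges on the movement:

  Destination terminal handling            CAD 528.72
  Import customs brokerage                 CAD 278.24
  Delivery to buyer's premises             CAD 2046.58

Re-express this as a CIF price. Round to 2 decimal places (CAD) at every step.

Not relevant to the conversion: brokerage — on the buyer under both terms; not part of either seller's price.
From DAP to CIF, the seller no longer bears: destination terminal, delivery.
CIF price = 201215.22 − 528.72 − 2046.58 = 198639.92

CIF price: CAD 198639.92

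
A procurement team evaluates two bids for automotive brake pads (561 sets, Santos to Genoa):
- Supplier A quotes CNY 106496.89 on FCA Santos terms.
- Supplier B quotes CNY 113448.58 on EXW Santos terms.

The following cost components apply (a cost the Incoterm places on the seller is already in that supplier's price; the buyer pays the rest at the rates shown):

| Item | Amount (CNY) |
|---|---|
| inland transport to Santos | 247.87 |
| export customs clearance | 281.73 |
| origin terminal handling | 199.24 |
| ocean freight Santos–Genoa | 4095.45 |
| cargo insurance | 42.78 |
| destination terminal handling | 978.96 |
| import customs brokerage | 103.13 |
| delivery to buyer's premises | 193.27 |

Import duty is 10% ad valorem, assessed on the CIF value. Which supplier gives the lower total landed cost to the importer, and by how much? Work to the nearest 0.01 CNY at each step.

Supplier A is cheaper by CNY 8229.42

Supplier A (FCA):
CIF value = FCA price + origin terminal + freight + insurance = 106496.89 + 199.24 + 4095.45 + 42.78 = 110834.36
Import duty = 110834.36 × 10% = 11083.44
Buyer bears (A): 199.24 + 4095.45 + 42.78 + 978.96 + 103.13 + 193.27 = 5612.83
Landed cost (A) = invoice 106496.89 + 5612.83 + duty 11083.44 = 123193.16
Supplier B (EXW):
CIF value = EXW price + inland to port + export clearance + origin terminal + freight + insurance = 113448.58 + 247.87 + 281.73 + 199.24 + 4095.45 + 42.78 = 118315.65
Import duty = 118315.65 × 10% = 11831.57
Buyer bears (B): 247.87 + 281.73 + 199.24 + 4095.45 + 42.78 + 978.96 + 103.13 + 193.27 = 6142.43
Landed cost (B) = invoice 113448.58 + 6142.43 + duty 11831.57 = 131422.58
Difference = |123193.16 − 131422.58| = 8229.42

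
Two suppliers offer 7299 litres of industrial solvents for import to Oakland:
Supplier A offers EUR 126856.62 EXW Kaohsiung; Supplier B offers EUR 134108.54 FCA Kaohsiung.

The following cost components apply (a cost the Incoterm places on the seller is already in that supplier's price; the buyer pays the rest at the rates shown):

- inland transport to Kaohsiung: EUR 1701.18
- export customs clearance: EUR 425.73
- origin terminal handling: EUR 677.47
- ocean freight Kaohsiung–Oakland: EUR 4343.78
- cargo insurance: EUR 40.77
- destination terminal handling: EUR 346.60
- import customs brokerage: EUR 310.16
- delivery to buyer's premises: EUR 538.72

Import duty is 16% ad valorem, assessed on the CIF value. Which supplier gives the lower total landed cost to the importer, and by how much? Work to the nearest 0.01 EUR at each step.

Supplier A is cheaper by EUR 5945.01

Supplier A (EXW):
CIF value = EXW price + inland to port + export clearance + origin terminal + freight + insurance = 126856.62 + 1701.18 + 425.73 + 677.47 + 4343.78 + 40.77 = 134045.55
Import duty = 134045.55 × 16% = 21447.29
Buyer bears (A): 1701.18 + 425.73 + 677.47 + 4343.78 + 40.77 + 346.60 + 310.16 + 538.72 = 8384.41
Landed cost (A) = invoice 126856.62 + 8384.41 + duty 21447.29 = 156688.32
Supplier B (FCA):
CIF value = FCA price + origin terminal + freight + insurance = 134108.54 + 677.47 + 4343.78 + 40.77 = 139170.56
Import duty = 139170.56 × 16% = 22267.29
Buyer bears (B): 677.47 + 4343.78 + 40.77 + 346.60 + 310.16 + 538.72 = 6257.50
Landed cost (B) = invoice 134108.54 + 6257.50 + duty 22267.29 = 162633.33
Difference = |156688.32 − 162633.33| = 5945.01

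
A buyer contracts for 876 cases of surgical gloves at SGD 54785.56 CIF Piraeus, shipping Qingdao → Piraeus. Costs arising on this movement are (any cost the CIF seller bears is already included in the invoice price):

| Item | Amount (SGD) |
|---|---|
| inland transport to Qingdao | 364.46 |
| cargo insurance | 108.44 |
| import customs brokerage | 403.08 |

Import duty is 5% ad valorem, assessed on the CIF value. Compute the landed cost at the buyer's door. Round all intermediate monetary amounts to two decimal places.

Total landed cost: SGD 57927.92

CIF: the seller pays costs through ocean freight and marine insurance to the destination port.
Already in the invoice (seller's account under CIF): inland to port, insurance — exclude.
The CIF price already equals the CIF value: 54785.56
Import duty = 54785.56 × 5% = 2739.28
Buyer bears: brokerage 403.08 + duty 2739.28 = 3142.36
Landed cost = invoice 54785.56 + 3142.36 = 57927.92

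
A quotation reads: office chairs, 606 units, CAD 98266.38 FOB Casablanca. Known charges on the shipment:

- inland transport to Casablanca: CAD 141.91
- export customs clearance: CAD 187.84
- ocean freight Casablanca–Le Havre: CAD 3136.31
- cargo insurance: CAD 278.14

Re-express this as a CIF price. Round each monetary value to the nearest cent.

CIF price: CAD 101680.83

Not relevant to the conversion: export clearance, inland to port — on the seller under both FOB and CIF; already in the FOB price and stays in the CIF price.
From FOB to CIF, the seller additionally bears: freight, insurance.
CIF price = 98266.38 + 3136.31 + 278.14 = 101680.83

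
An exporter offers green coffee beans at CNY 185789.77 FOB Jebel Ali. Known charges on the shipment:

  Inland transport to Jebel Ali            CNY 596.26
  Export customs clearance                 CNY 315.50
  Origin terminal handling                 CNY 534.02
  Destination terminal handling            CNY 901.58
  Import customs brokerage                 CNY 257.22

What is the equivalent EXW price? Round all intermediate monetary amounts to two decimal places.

Not relevant to the conversion: brokerage, destination terminal — on the buyer under both terms; not part of either seller's price.
From FOB to EXW, the seller no longer bears: inland to port, export clearance, origin terminal.
EXW price = 185789.77 − 596.26 − 315.50 − 534.02 = 184343.99

EXW price: CNY 184343.99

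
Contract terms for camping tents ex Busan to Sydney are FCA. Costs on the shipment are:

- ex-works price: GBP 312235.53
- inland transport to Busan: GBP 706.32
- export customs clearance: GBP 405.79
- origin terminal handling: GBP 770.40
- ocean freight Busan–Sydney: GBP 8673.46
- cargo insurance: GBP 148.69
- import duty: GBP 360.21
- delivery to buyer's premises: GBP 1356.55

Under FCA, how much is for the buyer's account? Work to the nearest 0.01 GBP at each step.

Buyer's account: GBP 11309.31

FCA: the seller delivers export-cleared goods to the carrier; the buyer bears costs from that point.
Seller's account: goods 312235.53 + inland to port 706.32 + export clearance 405.79 = 313347.64
Buyer's account: origin terminal 770.40 + freight 8673.46 + insurance 148.69 + duty 360.21 + delivery 1356.55 = 11309.31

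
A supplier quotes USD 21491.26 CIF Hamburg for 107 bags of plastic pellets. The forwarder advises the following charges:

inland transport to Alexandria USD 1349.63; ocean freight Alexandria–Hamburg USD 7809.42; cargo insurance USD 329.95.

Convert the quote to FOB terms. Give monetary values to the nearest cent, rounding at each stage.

FOB price: USD 13351.89

Not relevant to the conversion: inland to port — on the seller under both CIF and FOB; already in the CIF price and stays in the FOB price.
From CIF to FOB, the seller no longer bears: freight, insurance.
FOB price = 21491.26 − 7809.42 − 329.95 = 13351.89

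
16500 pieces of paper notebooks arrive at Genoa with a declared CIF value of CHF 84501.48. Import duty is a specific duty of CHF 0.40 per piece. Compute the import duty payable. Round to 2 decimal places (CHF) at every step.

Import duty = 16500 × 0.40 = 6600.00

Import duty: CHF 6600.00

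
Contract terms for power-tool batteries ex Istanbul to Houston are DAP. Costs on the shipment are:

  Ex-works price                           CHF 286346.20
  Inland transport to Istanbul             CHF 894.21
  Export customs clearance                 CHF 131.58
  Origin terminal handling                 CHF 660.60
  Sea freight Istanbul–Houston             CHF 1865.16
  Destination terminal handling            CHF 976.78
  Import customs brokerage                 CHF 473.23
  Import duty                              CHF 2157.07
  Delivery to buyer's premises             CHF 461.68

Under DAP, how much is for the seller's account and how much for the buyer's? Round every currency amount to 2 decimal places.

Seller: CHF 291336.21; buyer: CHF 2630.30

DAP: the seller bears all costs to the named destination except import duty and clearance.
Seller's account: goods 286346.20 + inland to port 894.21 + export clearance 131.58 + origin terminal 660.60 + freight 1865.16 + destination terminal 976.78 + delivery 461.68 = 291336.21
Buyer's account: brokerage 473.23 + duty 2157.07 = 2630.30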